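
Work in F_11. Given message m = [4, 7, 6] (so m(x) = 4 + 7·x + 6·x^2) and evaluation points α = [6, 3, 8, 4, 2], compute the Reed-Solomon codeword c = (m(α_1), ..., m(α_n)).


c = [9, 2, 4, 7, 9]

Message polynomial: m(x) = 4 + 7·x + 6·x^2 (mod 11).
For each evaluation point α_i, compute m(α_i) mod 11:
  α_1 = 6: Horner steps 6 → 10 → 9, so m(6) = 9.
  α_2 = 3: Horner steps 6 → 3 → 2, so m(3) = 2.
  α_3 = 8: Horner steps 6 → 0 → 4, so m(8) = 4.
  α_4 = 4: Horner steps 6 → 9 → 7, so m(4) = 7.
  α_5 = 2: Horner steps 6 → 8 → 9, so m(2) = 9.
Codeword c = [9, 2, 4, 7, 9] ∈ F_11^5.


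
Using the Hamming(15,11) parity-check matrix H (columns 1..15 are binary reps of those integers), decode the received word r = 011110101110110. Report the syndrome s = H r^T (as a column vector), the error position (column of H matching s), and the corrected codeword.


s = (1, 1, 0, 0)^T, error position = 12, corrected codeword c = 011110101111110

Compute s = H r^T mod 2 one row at a time:
  s_1 = 0 + 1 + 1 + 1 + 0 + 1 + 1 + 0 = 5 ≡ 1 (mod 2).
  s_2 = 1 + 1 + 0 + 1 + 0 + 1 + 1 + 0 = 5 ≡ 1 (mod 2).
  s_3 = 1 + 1 + 0 + 1 + 1 + 1 + 1 + 0 = 6 ≡ 0 (mod 2).
  s_4 = 0 + 1 + 1 + 1 + 1 + 1 + 1 + 0 = 6 ≡ 0 (mod 2).
s = (1, 1, 0, 0)^T — this equals column 12 of H (binary 1100), so error is at position 12.
Correct: flip bit 12 of r = 011110101110110 to get c = 011110101111110.


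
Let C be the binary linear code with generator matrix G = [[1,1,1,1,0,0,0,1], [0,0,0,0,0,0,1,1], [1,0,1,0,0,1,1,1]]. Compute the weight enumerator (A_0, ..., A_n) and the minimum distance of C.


Weight distribution: A_0 = 1, A_2 = 1, A_3 = 1, A_4 = 2, A_5 = 3. Minimum distance d = 2.

Enumerate all 2^3 = 8 messages m ∈ F_2^3.
For each, compute codeword c = mG in F_2^8, then tally its weight.
  m = 000 → c = 00000000, weight = 0.
  m = 100 → c = 11110001, weight = 5.
  m = 010 → c = 00000011, weight = 2.
  m = 110 → c = 11110010, weight = 5.
  m = 001 → c = 10100111, weight = 5.
  m = 101 → c = 01010110, weight = 4.
  m = 011 → c = 10100100, weight = 3.
  m = 111 → c = 01010101, weight = 4.
Tally weights:
  weight 0: 1 codewords.
  weight 2: 1 codewords.
  weight 3: 1 codewords.
  weight 4: 2 codewords.
  weight 5: 3 codewords.
Minimum distance d = smallest w > 0 with A_w > 0 = 2.
Sanity: Σ A_w = 8 = 2^3 = 8 ✓.


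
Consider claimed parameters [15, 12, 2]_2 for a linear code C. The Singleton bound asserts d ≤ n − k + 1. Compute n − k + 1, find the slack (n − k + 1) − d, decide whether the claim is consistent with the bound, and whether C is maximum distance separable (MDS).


Singleton RHS = n − k + 1 = 4, slack = 2, bound satisfied, not MDS.

Singleton bound: d ≤ n − k + 1.
Here n = 15, k = 12, so n − k + 1 = 4.
Given d = 2, check d ≤ 4: YES.
Slack = (n − k + 1) − d = 2.
The code is NOT MDS (slack = 2 > 0).
Description: the claimed parameters are [15, 12, 2]_2; such a code would be non-MDS.


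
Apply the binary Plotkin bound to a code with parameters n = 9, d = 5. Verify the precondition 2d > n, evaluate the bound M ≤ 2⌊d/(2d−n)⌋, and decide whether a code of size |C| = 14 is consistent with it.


Plotkin bound M ≤ 10; given |C| = 14 > bound (violated).

Check applicability: 2d = 10, n = 9.
2d − n = 1 > 0, so Plotkin applies.
Compute d/(2d−n) = 5/1 ≈ 5.0000.
⌊d/(2d−n)⌋ = 5.
Plotkin bound: M ≤ 2·5 = 10.
Given |C| = 14, check: VIOLATED.
This |C| is above the Plotkin bound, so no binary code with n = 9, d = 5 and 14 codewords exists.


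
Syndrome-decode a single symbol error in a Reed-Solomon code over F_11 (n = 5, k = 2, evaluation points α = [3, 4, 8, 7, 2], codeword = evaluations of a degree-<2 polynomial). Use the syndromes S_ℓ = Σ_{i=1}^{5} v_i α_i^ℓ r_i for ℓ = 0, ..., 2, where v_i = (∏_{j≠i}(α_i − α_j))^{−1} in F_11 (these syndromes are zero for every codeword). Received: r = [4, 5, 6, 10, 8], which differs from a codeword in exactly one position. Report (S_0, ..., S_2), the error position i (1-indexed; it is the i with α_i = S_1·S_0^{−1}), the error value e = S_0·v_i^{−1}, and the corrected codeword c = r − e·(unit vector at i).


S = (8, 10, 7), error at position 2, error magnitude e = 5, c = [4, 0, 6, 10, 8].

Step 1: column multipliers v_i = (∏_{j≠i}(α_i − α_j))^{−1} mod 11.
  i = 1 (α = 3): (3−4)(3−8)(3−7)(3−2) = (−1)·(−5)·(−4)·1 = −20 ≡ 2, so v_1 = 2^{−1} = 6 (mod 11).
  i = 2 (α = 4): (4−3)(4−8)(4−7)(4−2) = 1·(−4)·(−3)·2 = 24 ≡ 2, so v_2 = 2^{−1} = 6 (mod 11).
  i = 3 (α = 8): (8−3)(8−4)(8−7)(8−2) = 5·4·1·6 = 120 ≡ 10, so v_3 = 10^{−1} = 10 (mod 11).
  i = 4 (α = 7): (7−3)(7−4)(7−8)(7−2) = 4·3·(−1)·5 = −60 ≡ 6, so v_4 = 6^{−1} = 2 (mod 11).
  i = 5 (α = 2): (2−3)(2−4)(2−8)(2−7) = (−1)·(−2)·(−6)·(−5) = 60 ≡ 5, so v_5 = 5^{−1} = 9 (mod 11).
  v = [6, 6, 10, 2, 9].
Step 2: syndromes of r = [4, 5, 6, 10, 8] (all sums mod 11).
  S_0 = Σ v_i r_i = 6·4 + 6·5 + 10·6 + 2·10 + 9·8 = 206 ≡ 8.
  S_1 = Σ v_i α_i r_i = 6·3·4 + 6·4·5 + 10·8·6 + 2·7·10 + 9·2·8 = 956 ≡ 10.
  α_i^2 mod 11 = [9, 5, 9, 5, 4].
  S_2 = Σ v_i α_i^2 r_i = 6·9·4 + 6·5·5 + 10·9·6 + 2·5·10 + 9·4·8 = 1294 ≡ 7.
  S = (8, 10, 7) ≠ 0, so r is not a codeword (an error is present).
Step 3: locate the error. For a single error e at position i, S_ℓ = v_i·e·α_i^ℓ, so α_err = S_1/S_0.
  S_0^{−1} = 8^{−1} = 7 (mod 11), so α_err = 10·7 = 70 ≡ 4 = α_2. Error position i = 2.
  Consistency check: S_2/S_1 = 7·10 = 70 ≡ 4 = α_err ✓ (single-error assumption holds).
Step 4: error magnitude e = S_0/v_2 = S_0·∏_{j≠2}(α_2 − α_j) = 8·2 = 16 ≡ 5 (mod 11).
Step 5: correct position 2: c_2 = r_2 − e = 5 − 5 ≡ 0 (mod 11). Hence c = [4, 0, 6, 10, 8].
  Check: interpolating c through the α_i gives m(x) = 5 + 7·x (degree < 2) with m(α_i) = c_i for every i, so c is indeed a codeword.


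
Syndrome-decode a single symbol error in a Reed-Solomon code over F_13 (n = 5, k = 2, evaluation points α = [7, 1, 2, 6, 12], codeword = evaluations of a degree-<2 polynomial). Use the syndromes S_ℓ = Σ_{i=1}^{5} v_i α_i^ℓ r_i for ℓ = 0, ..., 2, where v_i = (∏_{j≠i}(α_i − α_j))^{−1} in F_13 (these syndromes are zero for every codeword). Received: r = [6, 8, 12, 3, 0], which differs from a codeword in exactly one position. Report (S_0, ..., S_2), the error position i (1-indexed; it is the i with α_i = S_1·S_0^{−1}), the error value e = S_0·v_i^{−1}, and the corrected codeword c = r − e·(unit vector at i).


S = (9, 2, 12), error at position 4, error magnitude e = 1, c = [6, 8, 12, 2, 0].

Step 1: column multipliers v_i = (∏_{j≠i}(α_i − α_j))^{−1} mod 13.
  i = 1 (α = 7): (7−1)(7−2)(7−6)(7−12) = 6·5·1·(−5) = −150 ≡ 6, so v_1 = 6^{−1} = 11 (mod 13).
  i = 2 (α = 1): (1−7)(1−2)(1−6)(1−12) = (−6)·(−1)·(−5)·(−11) = 330 ≡ 5, so v_2 = 5^{−1} = 8 (mod 13).
  i = 3 (α = 2): (2−7)(2−1)(2−6)(2−12) = (−5)·1·(−4)·(−10) = −200 ≡ 8, so v_3 = 8^{−1} = 5 (mod 13).
  i = 4 (α = 6): (6−7)(6−1)(6−2)(6−12) = (−1)·5·4·(−6) = 120 ≡ 3, so v_4 = 3^{−1} = 9 (mod 13).
  i = 5 (α = 12): (12−7)(12−1)(12−2)(12−6) = 5·11·10·6 = 3300 ≡ 11, so v_5 = 11^{−1} = 6 (mod 13).
  v = [11, 8, 5, 9, 6].
Step 2: syndromes of r = [6, 8, 12, 3, 0] (all sums mod 13).
  S_0 = Σ v_i r_i = 11·6 + 8·8 + 5·12 + 9·3 + 6·0 = 217 ≡ 9.
  S_1 = Σ v_i α_i r_i = 11·7·6 + 8·1·8 + 5·2·12 + 9·6·3 + 6·12·0 = 808 ≡ 2.
  α_i^2 mod 13 = [10, 1, 4, 10, 1].
  S_2 = Σ v_i α_i^2 r_i = 11·10·6 + 8·1·8 + 5·4·12 + 9·10·3 + 6·1·0 = 1234 ≡ 12.
  S = (9, 2, 12) ≠ 0, so r is not a codeword (an error is present).
Step 3: locate the error. For a single error e at position i, S_ℓ = v_i·e·α_i^ℓ, so α_err = S_1/S_0.
  S_0^{−1} = 9^{−1} = 3 (mod 13), so α_err = 2·3 = 6 ≡ 6 = α_4. Error position i = 4.
  Consistency check: S_2/S_1 = 12·7 = 84 ≡ 6 = α_err ✓ (single-error assumption holds).
Step 4: error magnitude e = S_0/v_4 = S_0·∏_{j≠4}(α_4 − α_j) = 9·3 = 27 ≡ 1 (mod 13).
Step 5: correct position 4: c_4 = r_4 − e = 3 − 1 ≡ 2 (mod 13). Hence c = [6, 8, 12, 2, 0].
  Check: interpolating c through the α_i gives m(x) = 4 + 4·x (degree < 2) with m(α_i) = c_i for every i, so c is indeed a codeword.


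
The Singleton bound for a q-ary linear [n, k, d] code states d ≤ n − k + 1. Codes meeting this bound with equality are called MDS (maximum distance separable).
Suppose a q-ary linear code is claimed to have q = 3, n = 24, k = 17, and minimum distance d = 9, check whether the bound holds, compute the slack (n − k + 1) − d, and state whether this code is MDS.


Singleton RHS = n − k + 1 = 8, slack = -1, bound violated (no such code; not MDS).

Singleton bound: d ≤ n − k + 1.
Here n = 24, k = 17, so n − k + 1 = 8.
Given d = 9, check d ≤ 8: NO.
Slack = (n − k + 1) − d = -1.
The slack is negative: d = 9 exceeds n − k + 1 = 8 by 1, so the Singleton bound is violated and no linear [24, 17, 9]_3 code can exist. In particular it is not MDS (MDS requires d = n − k + 1 exactly).
Description: the claimed parameters are [24, 17, 9]_3; such a code would be impossible (violates the Singleton bound).


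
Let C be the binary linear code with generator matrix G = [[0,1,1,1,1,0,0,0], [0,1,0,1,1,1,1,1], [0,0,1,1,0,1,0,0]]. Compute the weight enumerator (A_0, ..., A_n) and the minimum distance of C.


Weight distribution: A_0 = 1, A_3 = 3, A_4 = 2, A_5 = 1, A_6 = 1. Minimum distance d = 3.

Enumerate all 2^3 = 8 messages m ∈ F_2^3.
For each, compute codeword c = mG in F_2^8, then tally its weight.
  m = 000 → c = 00000000, weight = 0.
  m = 100 → c = 01111000, weight = 4.
  m = 010 → c = 01011111, weight = 6.
  m = 110 → c = 00100111, weight = 4.
  m = 001 → c = 00110100, weight = 3.
  m = 101 → c = 01001100, weight = 3.
  m = 011 → c = 01101011, weight = 5.
  m = 111 → c = 00010011, weight = 3.
Tally weights:
  weight 0: 1 codewords.
  weight 3: 3 codewords.
  weight 4: 2 codewords.
  weight 5: 1 codewords.
  weight 6: 1 codewords.
Minimum distance d = smallest w > 0 with A_w > 0 = 3.
Sanity: Σ A_w = 8 = 2^3 = 8 ✓.


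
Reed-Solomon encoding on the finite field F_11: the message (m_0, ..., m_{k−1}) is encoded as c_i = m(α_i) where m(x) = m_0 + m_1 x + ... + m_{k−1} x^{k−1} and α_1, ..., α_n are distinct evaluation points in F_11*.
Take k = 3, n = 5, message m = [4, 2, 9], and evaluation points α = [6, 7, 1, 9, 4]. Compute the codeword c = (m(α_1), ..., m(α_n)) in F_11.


c = [10, 8, 4, 3, 2]

Message polynomial: m(x) = 4 + 2·x + 9·x^2 (mod 11).
For each evaluation point α_i, compute m(α_i) mod 11:
  α_1 = 6: Horner steps 9 → 1 → 10, so m(6) = 10.
  α_2 = 7: Horner steps 9 → 10 → 8, so m(7) = 8.
  α_3 = 1: Horner steps 9 → 0 → 4, so m(1) = 4.
  α_4 = 9: Horner steps 9 → 6 → 3, so m(9) = 3.
  α_5 = 4: Horner steps 9 → 5 → 2, so m(4) = 2.
Codeword c = [10, 8, 4, 3, 2] ∈ F_11^5.


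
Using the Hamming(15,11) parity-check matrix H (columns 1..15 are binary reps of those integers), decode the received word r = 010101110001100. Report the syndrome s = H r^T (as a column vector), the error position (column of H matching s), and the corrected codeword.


s = (1, 1, 1, 0)^T, error position = 14, corrected codeword c = 010101110001110

Compute s = H r^T mod 2 one row at a time:
  s_1 = 1 + 0 + 0 + 0 + 1 + 1 + 0 + 0 = 3 ≡ 1 (mod 2).
  s_2 = 1 + 0 + 1 + 1 + 1 + 1 + 0 + 0 = 5 ≡ 1 (mod 2).
  s_3 = 1 + 0 + 1 + 1 + 0 + 0 + 0 + 0 = 3 ≡ 1 (mod 2).
  s_4 = 0 + 0 + 0 + 1 + 0 + 0 + 1 + 0 = 2 ≡ 0 (mod 2).
s = (1, 1, 1, 0)^T — this equals column 14 of H (binary 1110), so error is at position 14.
Correct: flip bit 14 of r = 010101110001100 to get c = 010101110001110.


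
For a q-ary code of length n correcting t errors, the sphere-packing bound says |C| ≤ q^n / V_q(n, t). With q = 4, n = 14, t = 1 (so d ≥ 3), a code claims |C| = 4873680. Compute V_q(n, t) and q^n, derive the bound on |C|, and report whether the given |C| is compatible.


V_q(n, t) = 43, q^n = 268435456, Hamming bound = 6242685, |C| = 4873680 ≤ bound (satisfied).

Step 1: Compute V_q(n, t) = Σ_{j=0}^1 C(n, j) (q−1)^j.
  j = 0: C(14,0)·(3)^0 = 1·1 = 1.
  j = 1: C(14,1)·(3)^1 = 14·3 = 42.
  V_q(n, t) = 1 + 42 = 43.
Step 2: q^n = 4^14 = 268435456.
Step 3: Hamming bound ⌊q^n / V_q(n,t)⌋ = ⌊268435456/43⌋ = 6242685.
Step 4: Compare |C| = 4873680 to 6242685: satisfied.
The claimed |C| lies below the Hamming bound.


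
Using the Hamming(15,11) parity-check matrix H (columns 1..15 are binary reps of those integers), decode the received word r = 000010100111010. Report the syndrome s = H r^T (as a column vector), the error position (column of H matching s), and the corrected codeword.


s = (0, 0, 0, 1)^T, error position = 1, corrected codeword c = 100010100111010

Compute s = H r^T mod 2 one row at a time:
  s_1 = 0 + 0 + 1 + 1 + 1 + 0 + 1 + 0 = 4 ≡ 0 (mod 2).
  s_2 = 0 + 1 + 0 + 1 + 1 + 0 + 1 + 0 = 4 ≡ 0 (mod 2).
  s_3 = 0 + 0 + 0 + 1 + 1 + 1 + 1 + 0 = 4 ≡ 0 (mod 2).
  s_4 = 0 + 0 + 1 + 1 + 0 + 1 + 0 + 0 = 3 ≡ 1 (mod 2).
s = (0, 0, 0, 1)^T — this equals column 1 of H (binary 0001), so error is at position 1.
Correct: flip bit 1 of r = 000010100111010 to get c = 100010100111010.


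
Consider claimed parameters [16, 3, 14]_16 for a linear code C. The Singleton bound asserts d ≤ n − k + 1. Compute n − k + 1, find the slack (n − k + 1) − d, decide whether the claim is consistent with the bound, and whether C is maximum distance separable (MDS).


Singleton RHS = n − k + 1 = 14, slack = 0, bound satisfied, MDS.

Singleton bound: d ≤ n − k + 1.
Here n = 16, k = 3, so n − k + 1 = 14.
Given d = 14, check d ≤ 14: YES.
Slack = (n − k + 1) − d = 0.
The code is MDS (slack = 0).
Description: the claimed parameters are [16, 3, 14]_16; such a code would be MDS (meets Singleton bound).


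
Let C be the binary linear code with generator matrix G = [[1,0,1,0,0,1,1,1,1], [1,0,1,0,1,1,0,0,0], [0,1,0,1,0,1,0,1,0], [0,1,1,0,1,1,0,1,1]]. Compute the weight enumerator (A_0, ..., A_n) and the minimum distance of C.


Weight distribution: A_0 = 1, A_4 = 9, A_6 = 6. Minimum distance d = 4.

Enumerate all 2^4 = 16 messages m ∈ F_2^4.
For each, compute codeword c = mG in F_2^9, then tally its weight.
  m = 0000 → c = 000000000, weight = 0.
  m = 1000 → c = 101001111, weight = 6.
  m = 0100 → c = 101011000, weight = 4.
  m = 1100 → c = 000010111, weight = 4.
  m = 0010 → c = 010101010, weight = 4.
  m = 1010 → c = 111100101, weight = 6.
  m = 0110 → c = 111110010, weight = 6.
  m = 1110 → c = 010111101, weight = 6.
  m = 0001 → c = 011011011, weight = 6.
  m = 1001 → c = 110010100, weight = 4.
  m = 0101 → c = 110000011, weight = 4.
  m = 1101 → c = 011001100, weight = 4.
  m = 0011 → c = 001110001, weight = 4.
  m = 1011 → c = 100111110, weight = 6.
  m = 0111 → c = 100101001, weight = 4.
  m = 1111 → c = 001100110, weight = 4.
Tally weights:
  weight 0: 1 codewords.
  weight 4: 9 codewords.
  weight 6: 6 codewords.
Minimum distance d = smallest w > 0 with A_w > 0 = 4.
Sanity: Σ A_w = 16 = 2^4 = 16 ✓.


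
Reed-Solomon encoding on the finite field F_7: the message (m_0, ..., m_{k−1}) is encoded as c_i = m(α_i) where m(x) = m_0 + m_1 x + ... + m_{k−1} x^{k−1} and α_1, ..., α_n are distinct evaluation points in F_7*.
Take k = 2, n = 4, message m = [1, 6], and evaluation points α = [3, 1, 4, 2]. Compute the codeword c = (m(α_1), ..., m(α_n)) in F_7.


c = [5, 0, 4, 6]

Message polynomial: m(x) = 1 + 6·x (mod 7).
For each evaluation point α_i, compute m(α_i) mod 7:
  α_1 = 3: Horner steps 6 → 5, so m(3) = 5.
  α_2 = 1: Horner steps 6 → 0, so m(1) = 0.
  α_3 = 4: Horner steps 6 → 4, so m(4) = 4.
  α_4 = 2: Horner steps 6 → 6, so m(2) = 6.
Codeword c = [5, 0, 4, 6] ∈ F_7^4.


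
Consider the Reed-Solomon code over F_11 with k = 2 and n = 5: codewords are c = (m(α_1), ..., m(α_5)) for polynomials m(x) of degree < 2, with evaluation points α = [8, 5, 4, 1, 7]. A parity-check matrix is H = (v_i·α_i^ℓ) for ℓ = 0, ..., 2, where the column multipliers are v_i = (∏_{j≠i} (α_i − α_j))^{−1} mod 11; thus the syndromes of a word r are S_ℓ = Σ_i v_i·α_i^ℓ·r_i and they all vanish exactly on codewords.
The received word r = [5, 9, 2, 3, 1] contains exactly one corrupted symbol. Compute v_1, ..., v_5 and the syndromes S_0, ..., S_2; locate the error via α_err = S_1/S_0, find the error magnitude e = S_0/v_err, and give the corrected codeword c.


S = (9, 6, 4), error at position 1, error magnitude e = 8, c = [8, 9, 2, 3, 1].

Step 1: column multipliers v_i = (∏_{j≠i}(α_i − α_j))^{−1} mod 11.
  i = 1 (α = 8): (8−5)(8−4)(8−1)(8−7) = 3·4·7·1 = 84 ≡ 7, so v_1 = 7^{−1} = 8 (mod 11).
  i = 2 (α = 5): (5−8)(5−4)(5−1)(5−7) = (−3)·1·4·(−2) = 24 ≡ 2, so v_2 = 2^{−1} = 6 (mod 11).
  i = 3 (α = 4): (4−8)(4−5)(4−1)(4−7) = (−4)·(−1)·3·(−3) = −36 ≡ 8, so v_3 = 8^{−1} = 7 (mod 11).
  i = 4 (α = 1): (1−8)(1−5)(1−4)(1−7) = (−7)·(−4)·(−3)·(−6) = 504 ≡ 9, so v_4 = 9^{−1} = 5 (mod 11).
  i = 5 (α = 7): (7−8)(7−5)(7−4)(7−1) = (−1)·2·3·6 = −36 ≡ 8, so v_5 = 8^{−1} = 7 (mod 11).
  v = [8, 6, 7, 5, 7].
Step 2: syndromes of r = [5, 9, 2, 3, 1] (all sums mod 11).
  S_0 = Σ v_i r_i = 8·5 + 6·9 + 7·2 + 5·3 + 7·1 = 130 ≡ 9.
  S_1 = Σ v_i α_i r_i = 8·8·5 + 6·5·9 + 7·4·2 + 5·1·3 + 7·7·1 = 710 ≡ 6.
  α_i^2 mod 11 = [9, 3, 5, 1, 5].
  S_2 = Σ v_i α_i^2 r_i = 8·9·5 + 6·3·9 + 7·5·2 + 5·1·3 + 7·5·1 = 642 ≡ 4.
  S = (9, 6, 4) ≠ 0, so r is not a codeword (an error is present).
Step 3: locate the error. For a single error e at position i, S_ℓ = v_i·e·α_i^ℓ, so α_err = S_1/S_0.
  S_0^{−1} = 9^{−1} = 5 (mod 11), so α_err = 6·5 = 30 ≡ 8 = α_1. Error position i = 1.
  Consistency check: S_2/S_1 = 4·2 = 8 ≡ 8 = α_err ✓ (single-error assumption holds).
Step 4: error magnitude e = S_0/v_1 = S_0·∏_{j≠1}(α_1 − α_j) = 9·7 = 63 ≡ 8 (mod 11).
Step 5: correct position 1: c_1 = r_1 − e = 5 − 8 ≡ 8 (mod 11). Hence c = [8, 9, 2, 3, 1].
  Check: interpolating c through the α_i gives m(x) = 7 + 7·x (degree < 2) with m(α_i) = c_i for every i, so c is indeed a codeword.


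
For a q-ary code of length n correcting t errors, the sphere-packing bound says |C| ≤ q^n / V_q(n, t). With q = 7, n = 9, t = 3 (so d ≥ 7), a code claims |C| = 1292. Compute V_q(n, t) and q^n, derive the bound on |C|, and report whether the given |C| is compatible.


V_q(n, t) = 19495, q^n = 40353607, Hamming bound = 2069, |C| = 1292 ≤ bound (satisfied).

Step 1: Compute V_q(n, t) = Σ_{j=0}^3 C(n, j) (q−1)^j.
  j = 0: C(9,0)·(6)^0 = 1·1 = 1.
  j = 1: C(9,1)·(6)^1 = 9·6 = 54.
  j = 2: C(9,2)·(6)^2 = 36·36 = 1296.
  j = 3: C(9,3)·(6)^3 = 84·216 = 18144.
  V_q(n, t) = 1 + 54 + 1296 + 18144 = 19495.
Step 2: q^n = 7^9 = 40353607.
Step 3: Hamming bound ⌊q^n / V_q(n,t)⌋ = ⌊40353607/19495⌋ = 2069.
Step 4: Compare |C| = 1292 to 2069: satisfied.
The claimed |C| lies below the Hamming bound.


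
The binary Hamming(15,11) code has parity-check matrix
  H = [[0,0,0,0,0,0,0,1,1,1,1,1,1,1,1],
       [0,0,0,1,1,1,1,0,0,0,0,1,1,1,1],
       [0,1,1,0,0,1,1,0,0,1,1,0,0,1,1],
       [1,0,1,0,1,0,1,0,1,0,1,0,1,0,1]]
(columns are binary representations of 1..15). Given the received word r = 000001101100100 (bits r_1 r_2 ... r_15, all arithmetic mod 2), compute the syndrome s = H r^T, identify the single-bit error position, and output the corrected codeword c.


s = (1, 1, 1, 1)^T, error position = 15, corrected codeword c = 000001101100101

Compute s = H r^T mod 2 one row at a time:
  s_1 = 0 + 1 + 1 + 0 + 0 + 1 + 0 + 0 = 3 ≡ 1 (mod 2).
  s_2 = 0 + 0 + 1 + 1 + 0 + 1 + 0 + 0 = 3 ≡ 1 (mod 2).
  s_3 = 0 + 0 + 1 + 1 + 1 + 0 + 0 + 0 = 3 ≡ 1 (mod 2).
  s_4 = 0 + 0 + 0 + 1 + 1 + 0 + 1 + 0 = 3 ≡ 1 (mod 2).
s = (1, 1, 1, 1)^T — this equals column 15 of H (binary 1111), so error is at position 15.
Correct: flip bit 15 of r = 000001101100100 to get c = 000001101100101.


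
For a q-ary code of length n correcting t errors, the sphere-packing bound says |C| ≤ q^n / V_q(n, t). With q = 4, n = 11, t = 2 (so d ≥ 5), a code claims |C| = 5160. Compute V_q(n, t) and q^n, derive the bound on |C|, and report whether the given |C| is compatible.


V_q(n, t) = 529, q^n = 4194304, Hamming bound = 7928, |C| = 5160 ≤ bound (satisfied).

Step 1: Compute V_q(n, t) = Σ_{j=0}^2 C(n, j) (q−1)^j.
  j = 0: C(11,0)·(3)^0 = 1·1 = 1.
  j = 1: C(11,1)·(3)^1 = 11·3 = 33.
  j = 2: C(11,2)·(3)^2 = 55·9 = 495.
  V_q(n, t) = 1 + 33 + 495 = 529.
Step 2: q^n = 4^11 = 4194304.
Step 3: Hamming bound ⌊q^n / V_q(n,t)⌋ = ⌊4194304/529⌋ = 7928.
Step 4: Compare |C| = 5160 to 7928: satisfied.
The claimed |C| lies below the Hamming bound.


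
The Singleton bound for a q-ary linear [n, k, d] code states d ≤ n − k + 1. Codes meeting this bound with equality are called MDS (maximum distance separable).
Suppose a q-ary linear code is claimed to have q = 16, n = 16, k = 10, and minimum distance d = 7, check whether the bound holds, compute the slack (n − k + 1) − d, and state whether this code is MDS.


Singleton RHS = n − k + 1 = 7, slack = 0, bound satisfied, MDS.

Singleton bound: d ≤ n − k + 1.
Here n = 16, k = 10, so n − k + 1 = 7.
Given d = 7, check d ≤ 7: YES.
Slack = (n − k + 1) − d = 0.
The code is MDS (slack = 0).
Description: the claimed parameters are [16, 10, 7]_16; such a code would be MDS (meets Singleton bound).


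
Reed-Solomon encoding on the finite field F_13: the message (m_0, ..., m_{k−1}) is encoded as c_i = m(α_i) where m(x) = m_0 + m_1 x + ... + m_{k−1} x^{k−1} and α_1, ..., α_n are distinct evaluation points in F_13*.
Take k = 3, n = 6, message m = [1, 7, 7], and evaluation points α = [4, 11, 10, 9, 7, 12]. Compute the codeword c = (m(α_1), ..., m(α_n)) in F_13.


c = [11, 2, 4, 7, 3, 1]

Message polynomial: m(x) = 1 + 7·x + 7·x^2 (mod 13).
For each evaluation point α_i, compute m(α_i) mod 13:
  α_1 = 4: Horner steps 7 → 9 → 11, so m(4) = 11.
  α_2 = 11: Horner steps 7 → 6 → 2, so m(11) = 2.
  α_3 = 10: Horner steps 7 → 12 → 4, so m(10) = 4.
  α_4 = 9: Horner steps 7 → 5 → 7, so m(9) = 7.
  α_5 = 7: Horner steps 7 → 4 → 3, so m(7) = 3.
  α_6 = 12: Horner steps 7 → 0 → 1, so m(12) = 1.
Codeword c = [11, 2, 4, 7, 3, 1] ∈ F_13^6.


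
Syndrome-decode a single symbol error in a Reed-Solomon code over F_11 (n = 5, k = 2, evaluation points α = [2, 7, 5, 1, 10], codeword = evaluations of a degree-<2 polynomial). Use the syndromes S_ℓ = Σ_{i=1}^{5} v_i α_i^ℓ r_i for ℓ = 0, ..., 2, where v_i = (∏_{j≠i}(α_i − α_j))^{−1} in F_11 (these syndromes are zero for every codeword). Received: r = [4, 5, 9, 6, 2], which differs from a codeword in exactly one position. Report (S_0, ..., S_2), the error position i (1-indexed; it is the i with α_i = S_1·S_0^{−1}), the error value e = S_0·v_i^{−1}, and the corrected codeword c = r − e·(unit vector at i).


S = (7, 4, 7), error at position 5, error magnitude e = 3, c = [4, 5, 9, 6, 10].

Step 1: column multipliers v_i = (∏_{j≠i}(α_i − α_j))^{−1} mod 11.
  i = 1 (α = 2): (2−7)(2−5)(2−1)(2−10) = (−5)·(−3)·1·(−8) = −120 ≡ 1, so v_1 = 1^{−1} = 1 (mod 11).
  i = 2 (α = 7): (7−2)(7−5)(7−1)(7−10) = 5·2·6·(−3) = −180 ≡ 7, so v_2 = 7^{−1} = 8 (mod 11).
  i = 3 (α = 5): (5−2)(5−7)(5−1)(5−10) = 3·(−2)·4·(−5) = 120 ≡ 10, so v_3 = 10^{−1} = 10 (mod 11).
  i = 4 (α = 1): (1−2)(1−7)(1−5)(1−10) = (−1)·(−6)·(−4)·(−9) = 216 ≡ 7, so v_4 = 7^{−1} = 8 (mod 11).
  i = 5 (α = 10): (10−2)(10−7)(10−5)(10−1) = 8·3·5·9 = 1080 ≡ 2, so v_5 = 2^{−1} = 6 (mod 11).
  v = [1, 8, 10, 8, 6].
Step 2: syndromes of r = [4, 5, 9, 6, 2] (all sums mod 11).
  S_0 = Σ v_i r_i = 1·4 + 8·5 + 10·9 + 8·6 + 6·2 = 194 ≡ 7.
  S_1 = Σ v_i α_i r_i = 1·2·4 + 8·7·5 + 10·5·9 + 8·1·6 + 6·10·2 = 906 ≡ 4.
  α_i^2 mod 11 = [4, 5, 3, 1, 1].
  S_2 = Σ v_i α_i^2 r_i = 1·4·4 + 8·5·5 + 10·3·9 + 8·1·6 + 6·1·2 = 546 ≡ 7.
  S = (7, 4, 7) ≠ 0, so r is not a codeword (an error is present).
Step 3: locate the error. For a single error e at position i, S_ℓ = v_i·e·α_i^ℓ, so α_err = S_1/S_0.
  S_0^{−1} = 7^{−1} = 8 (mod 11), so α_err = 4·8 = 32 ≡ 10 = α_5. Error position i = 5.
  Consistency check: S_2/S_1 = 7·3 = 21 ≡ 10 = α_err ✓ (single-error assumption holds).
Step 4: error magnitude e = S_0/v_5 = S_0·∏_{j≠5}(α_5 − α_j) = 7·2 = 14 ≡ 3 (mod 11).
Step 5: correct position 5: c_5 = r_5 − e = 2 − 3 ≡ 10 (mod 11). Hence c = [4, 5, 9, 6, 10].
  Check: interpolating c through the α_i gives m(x) = 8 + 9·x (degree < 2) with m(α_i) = c_i for every i, so c is indeed a codeword.


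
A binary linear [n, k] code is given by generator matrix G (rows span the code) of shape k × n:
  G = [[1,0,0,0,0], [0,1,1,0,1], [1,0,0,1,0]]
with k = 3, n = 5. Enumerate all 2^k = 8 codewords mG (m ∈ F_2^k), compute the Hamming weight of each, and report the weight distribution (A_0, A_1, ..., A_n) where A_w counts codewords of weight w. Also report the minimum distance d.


Weight distribution: A_0 = 1, A_1 = 2, A_2 = 1, A_3 = 1, A_4 = 2, A_5 = 1. Minimum distance d = 1.

Enumerate all 2^3 = 8 messages m ∈ F_2^3.
For each, compute codeword c = mG in F_2^5, then tally its weight.
  m = 000 → c = 00000, weight = 0.
  m = 100 → c = 10000, weight = 1.
  m = 010 → c = 01101, weight = 3.
  m = 110 → c = 11101, weight = 4.
  m = 001 → c = 10010, weight = 2.
  m = 101 → c = 00010, weight = 1.
  m = 011 → c = 11111, weight = 5.
  m = 111 → c = 01111, weight = 4.
Tally weights:
  weight 0: 1 codewords.
  weight 1: 2 codewords.
  weight 2: 1 codewords.
  weight 3: 1 codewords.
  weight 4: 2 codewords.
  weight 5: 1 codewords.
Minimum distance d = smallest w > 0 with A_w > 0 = 1.
Sanity: Σ A_w = 8 = 2^3 = 8 ✓.


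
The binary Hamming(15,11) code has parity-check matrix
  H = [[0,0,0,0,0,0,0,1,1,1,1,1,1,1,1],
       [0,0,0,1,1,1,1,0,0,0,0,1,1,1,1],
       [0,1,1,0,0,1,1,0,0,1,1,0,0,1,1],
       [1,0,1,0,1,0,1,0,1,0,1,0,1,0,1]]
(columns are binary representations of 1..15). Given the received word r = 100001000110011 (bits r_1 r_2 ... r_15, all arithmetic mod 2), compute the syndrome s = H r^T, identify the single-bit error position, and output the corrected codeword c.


s = (0, 1, 1, 1)^T, error position = 7, corrected codeword c = 100001100110011

Compute s = H r^T mod 2 one row at a time:
  s_1 = 0 + 0 + 1 + 1 + 0 + 0 + 1 + 1 = 4 ≡ 0 (mod 2).
  s_2 = 0 + 0 + 1 + 0 + 0 + 0 + 1 + 1 = 3 ≡ 1 (mod 2).
  s_3 = 0 + 0 + 1 + 0 + 1 + 1 + 1 + 1 = 5 ≡ 1 (mod 2).
  s_4 = 1 + 0 + 0 + 0 + 0 + 1 + 0 + 1 = 3 ≡ 1 (mod 2).
s = (0, 1, 1, 1)^T — this equals column 7 of H (binary 0111), so error is at position 7.
Correct: flip bit 7 of r = 100001000110011 to get c = 100001100110011.


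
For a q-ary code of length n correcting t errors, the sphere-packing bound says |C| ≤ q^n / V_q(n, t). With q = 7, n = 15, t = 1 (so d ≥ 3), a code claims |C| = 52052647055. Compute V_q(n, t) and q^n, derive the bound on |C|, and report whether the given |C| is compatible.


V_q(n, t) = 91, q^n = 4747561509943, Hamming bound = 52171005603, |C| = 52052647055 ≤ bound (satisfied).

Step 1: Compute V_q(n, t) = Σ_{j=0}^1 C(n, j) (q−1)^j.
  j = 0: C(15,0)·(6)^0 = 1·1 = 1.
  j = 1: C(15,1)·(6)^1 = 15·6 = 90.
  V_q(n, t) = 1 + 90 = 91.
Step 2: q^n = 7^15 = 4747561509943.
Step 3: Hamming bound ⌊q^n / V_q(n,t)⌋ = ⌊4747561509943/91⌋ = 52171005603.
Step 4: Compare |C| = 52052647055 to 52171005603: satisfied.
The claimed |C| lies below the Hamming bound.


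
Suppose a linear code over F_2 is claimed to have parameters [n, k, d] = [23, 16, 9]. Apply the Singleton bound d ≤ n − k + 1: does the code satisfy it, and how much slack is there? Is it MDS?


Singleton RHS = n − k + 1 = 8, slack = -1, bound violated (no such code; not MDS).

Singleton bound: d ≤ n − k + 1.
Here n = 23, k = 16, so n − k + 1 = 8.
Given d = 9, check d ≤ 8: NO.
Slack = (n − k + 1) − d = -1.
The slack is negative: d = 9 exceeds n − k + 1 = 8 by 1, so the Singleton bound is violated and no linear [23, 16, 9]_2 code can exist. In particular it is not MDS (MDS requires d = n − k + 1 exactly).
Description: the claimed parameters are [23, 16, 9]_2; such a code would be impossible (violates the Singleton bound).


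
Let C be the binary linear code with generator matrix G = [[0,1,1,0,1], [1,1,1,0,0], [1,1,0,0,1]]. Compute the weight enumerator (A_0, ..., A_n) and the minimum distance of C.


Weight distribution: A_0 = 1, A_1 = 1, A_2 = 3, A_3 = 3. Minimum distance d = 1.

Enumerate all 2^3 = 8 messages m ∈ F_2^3.
For each, compute codeword c = mG in F_2^5, then tally its weight.
  m = 000 → c = 00000, weight = 0.
  m = 100 → c = 01101, weight = 3.
  m = 010 → c = 11100, weight = 3.
  m = 110 → c = 10001, weight = 2.
  m = 001 → c = 11001, weight = 3.
  m = 101 → c = 10100, weight = 2.
  m = 011 → c = 00101, weight = 2.
  m = 111 → c = 01000, weight = 1.
Tally weights:
  weight 0: 1 codewords.
  weight 1: 1 codewords.
  weight 2: 3 codewords.
  weight 3: 3 codewords.
Minimum distance d = smallest w > 0 with A_w > 0 = 1.
Sanity: Σ A_w = 8 = 2^3 = 8 ✓.


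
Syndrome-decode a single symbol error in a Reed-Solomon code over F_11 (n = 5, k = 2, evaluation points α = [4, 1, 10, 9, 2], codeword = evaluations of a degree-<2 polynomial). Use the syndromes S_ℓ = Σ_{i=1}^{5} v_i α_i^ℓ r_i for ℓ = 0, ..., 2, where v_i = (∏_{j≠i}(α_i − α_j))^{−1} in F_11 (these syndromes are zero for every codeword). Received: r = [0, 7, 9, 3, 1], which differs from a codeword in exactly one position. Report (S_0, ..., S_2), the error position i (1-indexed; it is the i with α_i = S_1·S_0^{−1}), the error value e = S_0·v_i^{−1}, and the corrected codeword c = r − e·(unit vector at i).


S = (4, 7, 4), error at position 3, error magnitude e = 1, c = [0, 7, 8, 3, 1].

Step 1: column multipliers v_i = (∏_{j≠i}(α_i − α_j))^{−1} mod 11.
  i = 1 (α = 4): (4−1)(4−10)(4−9)(4−2) = 3·(−6)·(−5)·2 = 180 ≡ 4, so v_1 = 4^{−1} = 3 (mod 11).
  i = 2 (α = 1): (1−4)(1−10)(1−9)(1−2) = (−3)·(−9)·(−8)·(−1) = 216 ≡ 7, so v_2 = 7^{−1} = 8 (mod 11).
  i = 3 (α = 10): (10−4)(10−1)(10−9)(10−2) = 6·9·1·8 = 432 ≡ 3, so v_3 = 3^{−1} = 4 (mod 11).
  i = 4 (α = 9): (9−4)(9−1)(9−10)(9−2) = 5·8·(−1)·7 = −280 ≡ 6, so v_4 = 6^{−1} = 2 (mod 11).
  i = 5 (α = 2): (2−4)(2−1)(2−10)(2−9) = (−2)·1·(−8)·(−7) = −112 ≡ 9, so v_5 = 9^{−1} = 5 (mod 11).
  v = [3, 8, 4, 2, 5].
Step 2: syndromes of r = [0, 7, 9, 3, 1] (all sums mod 11).
  S_0 = Σ v_i r_i = 3·0 + 8·7 + 4·9 + 2·3 + 5·1 = 103 ≡ 4.
  S_1 = Σ v_i α_i r_i = 3·4·0 + 8·1·7 + 4·10·9 + 2·9·3 + 5·2·1 = 480 ≡ 7.
  α_i^2 mod 11 = [5, 1, 1, 4, 4].
  S_2 = Σ v_i α_i^2 r_i = 3·5·0 + 8·1·7 + 4·1·9 + 2·4·3 + 5·4·1 = 136 ≡ 4.
  S = (4, 7, 4) ≠ 0, so r is not a codeword (an error is present).
Step 3: locate the error. For a single error e at position i, S_ℓ = v_i·e·α_i^ℓ, so α_err = S_1/S_0.
  S_0^{−1} = 4^{−1} = 3 (mod 11), so α_err = 7·3 = 21 ≡ 10 = α_3. Error position i = 3.
  Consistency check: S_2/S_1 = 4·8 = 32 ≡ 10 = α_err ✓ (single-error assumption holds).
Step 4: error magnitude e = S_0/v_3 = S_0·∏_{j≠3}(α_3 − α_j) = 4·3 = 12 ≡ 1 (mod 11).
Step 5: correct position 3: c_3 = r_3 − e = 9 − 1 ≡ 8 (mod 11). Hence c = [0, 7, 8, 3, 1].
  Check: interpolating c through the α_i gives m(x) = 2 + 5·x (degree < 2) with m(α_i) = c_i for every i, so c is indeed a codeword.


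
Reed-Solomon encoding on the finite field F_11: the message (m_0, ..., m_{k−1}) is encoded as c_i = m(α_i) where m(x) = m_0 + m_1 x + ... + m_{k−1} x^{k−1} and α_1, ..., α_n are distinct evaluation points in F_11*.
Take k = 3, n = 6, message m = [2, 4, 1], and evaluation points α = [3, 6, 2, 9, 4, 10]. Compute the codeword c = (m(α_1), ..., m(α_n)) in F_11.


c = [1, 7, 3, 9, 1, 10]

Message polynomial: m(x) = 2 + 4·x + 1·x^2 (mod 11).
For each evaluation point α_i, compute m(α_i) mod 11:
  α_1 = 3: Horner steps 1 → 7 → 1, so m(3) = 1.
  α_2 = 6: Horner steps 1 → 10 → 7, so m(6) = 7.
  α_3 = 2: Horner steps 1 → 6 → 3, so m(2) = 3.
  α_4 = 9: Horner steps 1 → 2 → 9, so m(9) = 9.
  α_5 = 4: Horner steps 1 → 8 → 1, so m(4) = 1.
  α_6 = 10: Horner steps 1 → 3 → 10, so m(10) = 10.
Codeword c = [1, 7, 3, 9, 1, 10] ∈ F_11^6.


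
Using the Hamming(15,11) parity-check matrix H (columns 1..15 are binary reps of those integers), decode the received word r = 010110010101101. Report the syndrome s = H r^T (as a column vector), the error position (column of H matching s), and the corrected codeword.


s = (1, 1, 1, 1)^T, error position = 15, corrected codeword c = 010110010101100

Compute s = H r^T mod 2 one row at a time:
  s_1 = 1 + 0 + 1 + 0 + 1 + 1 + 0 + 1 = 5 ≡ 1 (mod 2).
  s_2 = 1 + 1 + 0 + 0 + 1 + 1 + 0 + 1 = 5 ≡ 1 (mod 2).
  s_3 = 1 + 0 + 0 + 0 + 1 + 0 + 0 + 1 = 3 ≡ 1 (mod 2).
  s_4 = 0 + 0 + 1 + 0 + 0 + 0 + 1 + 1 = 3 ≡ 1 (mod 2).
s = (1, 1, 1, 1)^T — this equals column 15 of H (binary 1111), so error is at position 15.
Correct: flip bit 15 of r = 010110010101101 to get c = 010110010101100.


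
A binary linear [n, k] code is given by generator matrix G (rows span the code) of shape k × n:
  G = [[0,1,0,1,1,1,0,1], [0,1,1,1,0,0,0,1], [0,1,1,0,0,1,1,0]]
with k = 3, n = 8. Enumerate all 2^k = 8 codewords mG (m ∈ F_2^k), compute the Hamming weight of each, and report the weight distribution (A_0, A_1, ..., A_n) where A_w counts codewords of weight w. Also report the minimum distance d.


Weight distribution: A_0 = 1, A_3 = 2, A_4 = 3, A_5 = 2. Minimum distance d = 3.

Enumerate all 2^3 = 8 messages m ∈ F_2^3.
For each, compute codeword c = mG in F_2^8, then tally its weight.
  m = 000 → c = 00000000, weight = 0.
  m = 100 → c = 01011101, weight = 5.
  m = 010 → c = 01110001, weight = 4.
  m = 110 → c = 00101100, weight = 3.
  m = 001 → c = 01100110, weight = 4.
  m = 101 → c = 00111011, weight = 5.
  m = 011 → c = 00010111, weight = 4.
  m = 111 → c = 01001010, weight = 3.
Tally weights:
  weight 0: 1 codewords.
  weight 3: 2 codewords.
  weight 4: 3 codewords.
  weight 5: 2 codewords.
Minimum distance d = smallest w > 0 with A_w > 0 = 3.
Sanity: Σ A_w = 8 = 2^3 = 8 ✓.


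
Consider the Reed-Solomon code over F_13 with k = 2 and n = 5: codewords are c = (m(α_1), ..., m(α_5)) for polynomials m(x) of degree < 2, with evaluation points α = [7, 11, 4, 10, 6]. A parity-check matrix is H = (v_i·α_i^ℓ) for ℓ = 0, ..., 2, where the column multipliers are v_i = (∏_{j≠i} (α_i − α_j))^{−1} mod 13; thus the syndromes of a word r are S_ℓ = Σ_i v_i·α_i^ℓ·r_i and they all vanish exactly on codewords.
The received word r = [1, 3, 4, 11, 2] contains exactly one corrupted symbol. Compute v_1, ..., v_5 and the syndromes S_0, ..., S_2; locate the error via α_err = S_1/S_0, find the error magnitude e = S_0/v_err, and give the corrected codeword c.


S = (11, 4, 5), error at position 2, error magnitude e = 6, c = [1, 10, 4, 11, 2].

Step 1: column multipliers v_i = (∏_{j≠i}(α_i − α_j))^{−1} mod 13.
  i = 1 (α = 7): (7−11)(7−4)(7−10)(7−6) = (−4)·3·(−3)·1 = 36 ≡ 10, so v_1 = 10^{−1} = 4 (mod 13).
  i = 2 (α = 11): (11−7)(11−4)(11−10)(11−6) = 4·7·1·5 = 140 ≡ 10, so v_2 = 10^{−1} = 4 (mod 13).
  i = 3 (α = 4): (4−7)(4−11)(4−10)(4−6) = (−3)·(−7)·(−6)·(−2) = 252 ≡ 5, so v_3 = 5^{−1} = 8 (mod 13).
  i = 4 (α = 10): (10−7)(10−11)(10−4)(10−6) = 3·(−1)·6·4 = −72 ≡ 6, so v_4 = 6^{−1} = 11 (mod 13).
  i = 5 (α = 6): (6−7)(6−11)(6−4)(6−10) = (−1)·(−5)·2·(−4) = −40 ≡ 12, so v_5 = 12^{−1} = 12 (mod 13).
  v = [4, 4, 8, 11, 12].
Step 2: syndromes of r = [1, 3, 4, 11, 2] (all sums mod 13).
  S_0 = Σ v_i r_i = 4·1 + 4·3 + 8·4 + 11·11 + 12·2 = 193 ≡ 11.
  S_1 = Σ v_i α_i r_i = 4·7·1 + 4·11·3 + 8·4·4 + 11·10·11 + 12·6·2 = 1642 ≡ 4.
  α_i^2 mod 13 = [10, 4, 3, 9, 10].
  S_2 = Σ v_i α_i^2 r_i = 4·10·1 + 4·4·3 + 8·3·4 + 11·9·11 + 12·10·2 = 1513 ≡ 5.
  S = (11, 4, 5) ≠ 0, so r is not a codeword (an error is present).
Step 3: locate the error. For a single error e at position i, S_ℓ = v_i·e·α_i^ℓ, so α_err = S_1/S_0.
  S_0^{−1} = 11^{−1} = 6 (mod 13), so α_err = 4·6 = 24 ≡ 11 = α_2. Error position i = 2.
  Consistency check: S_2/S_1 = 5·10 = 50 ≡ 11 = α_err ✓ (single-error assumption holds).
Step 4: error magnitude e = S_0/v_2 = S_0·∏_{j≠2}(α_2 − α_j) = 11·10 = 110 ≡ 6 (mod 13).
Step 5: correct position 2: c_2 = r_2 − e = 3 − 6 ≡ 10 (mod 13). Hence c = [1, 10, 4, 11, 2].
  Check: interpolating c through the α_i gives m(x) = 8 + 12·x (degree < 2) with m(α_i) = c_i for every i, so c is indeed a codeword.


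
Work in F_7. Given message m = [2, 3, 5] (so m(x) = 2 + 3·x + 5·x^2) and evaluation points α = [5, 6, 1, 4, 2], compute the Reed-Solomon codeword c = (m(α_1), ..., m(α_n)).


c = [2, 4, 3, 3, 0]

Message polynomial: m(x) = 2 + 3·x + 5·x^2 (mod 7).
For each evaluation point α_i, compute m(α_i) mod 7:
  α_1 = 5: Horner steps 5 → 0 → 2, so m(5) = 2.
  α_2 = 6: Horner steps 5 → 5 → 4, so m(6) = 4.
  α_3 = 1: Horner steps 5 → 1 → 3, so m(1) = 3.
  α_4 = 4: Horner steps 5 → 2 → 3, so m(4) = 3.
  α_5 = 2: Horner steps 5 → 6 → 0, so m(2) = 0.
Codeword c = [2, 4, 3, 3, 0] ∈ F_7^5.


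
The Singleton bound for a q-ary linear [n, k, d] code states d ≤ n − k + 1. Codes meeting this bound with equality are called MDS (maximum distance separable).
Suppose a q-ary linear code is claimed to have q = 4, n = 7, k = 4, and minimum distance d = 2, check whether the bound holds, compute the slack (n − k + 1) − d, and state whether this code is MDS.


Singleton RHS = n − k + 1 = 4, slack = 2, bound satisfied, not MDS.

Singleton bound: d ≤ n − k + 1.
Here n = 7, k = 4, so n − k + 1 = 4.
Given d = 2, check d ≤ 4: YES.
Slack = (n − k + 1) − d = 2.
The code is NOT MDS (slack = 2 > 0).
Description: the claimed parameters are [7, 4, 2]_4; such a code would be non-MDS.


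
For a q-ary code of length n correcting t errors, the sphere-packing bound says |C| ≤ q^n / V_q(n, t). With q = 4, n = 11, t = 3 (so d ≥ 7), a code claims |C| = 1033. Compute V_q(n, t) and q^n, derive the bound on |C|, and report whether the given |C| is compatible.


V_q(n, t) = 4984, q^n = 4194304, Hamming bound = 841, |C| = 1033 > bound (violated).

Step 1: Compute V_q(n, t) = Σ_{j=0}^3 C(n, j) (q−1)^j.
  j = 0: C(11,0)·(3)^0 = 1·1 = 1.
  j = 1: C(11,1)·(3)^1 = 11·3 = 33.
  j = 2: C(11,2)·(3)^2 = 55·9 = 495.
  j = 3: C(11,3)·(3)^3 = 165·27 = 4455.
  V_q(n, t) = 1 + 33 + 495 + 4455 = 4984.
Step 2: q^n = 4^11 = 4194304.
Step 3: Hamming bound ⌊q^n / V_q(n,t)⌋ = ⌊4194304/4984⌋ = 841.
Step 4: Compare |C| = 1033 to 841: violated.
The claimed |C| lies above the Hamming bound, so no 4-ary code of length 11 with d ≥ 7 can have 1033 codewords.


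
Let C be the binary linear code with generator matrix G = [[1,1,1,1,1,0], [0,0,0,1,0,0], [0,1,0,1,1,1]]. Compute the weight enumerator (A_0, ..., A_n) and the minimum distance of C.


Weight distribution: A_0 = 1, A_1 = 1, A_3 = 2, A_4 = 3, A_5 = 1. Minimum distance d = 1.

Enumerate all 2^3 = 8 messages m ∈ F_2^3.
For each, compute codeword c = mG in F_2^6, then tally its weight.
  m = 000 → c = 000000, weight = 0.
  m = 100 → c = 111110, weight = 5.
  m = 010 → c = 000100, weight = 1.
  m = 110 → c = 111010, weight = 4.
  m = 001 → c = 010111, weight = 4.
  m = 101 → c = 101001, weight = 3.
  m = 011 → c = 010011, weight = 3.
  m = 111 → c = 101101, weight = 4.
Tally weights:
  weight 0: 1 codewords.
  weight 1: 1 codewords.
  weight 3: 2 codewords.
  weight 4: 3 codewords.
  weight 5: 1 codewords.
Minimum distance d = smallest w > 0 with A_w > 0 = 1.
Sanity: Σ A_w = 8 = 2^3 = 8 ✓.
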